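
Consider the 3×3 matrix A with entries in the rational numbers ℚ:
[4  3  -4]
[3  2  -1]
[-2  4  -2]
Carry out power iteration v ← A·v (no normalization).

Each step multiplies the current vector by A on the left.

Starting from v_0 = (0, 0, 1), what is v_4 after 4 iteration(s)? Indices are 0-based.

v_4 = (-475, -424, 48)

v_0 = (0, 0, 1).
v_1 = A·v_0 = (-4, -1, -2).
v_2 = A·v_1 = (-11, -12, 8).
v_3 = A·v_2 = (-112, -65, -42).
v_4 = A·v_3 = (-475, -424, 48).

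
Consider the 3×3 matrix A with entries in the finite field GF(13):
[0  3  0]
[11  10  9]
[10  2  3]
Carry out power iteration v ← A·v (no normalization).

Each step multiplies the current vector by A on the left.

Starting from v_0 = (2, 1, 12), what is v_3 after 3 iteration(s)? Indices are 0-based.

v_0 = (2, 1, 12).
v_1 = A·v_0 = (3, 10, 6).
v_2 = A·v_1 = (4, 5, 3).
v_3 = A·v_2 = (2, 4, 7).

v_3 = (2, 4, 7)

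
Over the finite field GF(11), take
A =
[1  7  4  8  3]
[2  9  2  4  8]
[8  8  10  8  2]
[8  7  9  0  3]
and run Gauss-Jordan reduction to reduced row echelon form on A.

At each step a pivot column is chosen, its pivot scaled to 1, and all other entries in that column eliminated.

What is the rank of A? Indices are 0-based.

pivot(0,0)=1: scale R0 → (1, 7, 4, 8, 3)
  clear (1,0): R1 −= (2)R0 → (0, 6, 5, 10, 2)
  clear (2,0): R2 −= (8)R0 → (0, 7, 0, 10, 0)
  clear (3,0): R3 −= (8)R0 → (0, 6, 10, 2, 1)
pivot(1,1)=6: scale R1 → (0, 1, 10, 9, 4)
  clear (0,1): R0 −= (7)R1 → (1, 0, 0, 0, 8)
  clear (2,1): R2 −= (7)R1 → (0, 0, 7, 2, 5)
  clear (3,1): R3 −= (6)R1 → (0, 0, 5, 3, 10)
pivot(2,2)=7: scale R2 → (0, 0, 1, 5, 7)
  clear (1,2): R1 −= (10)R2 → (0, 1, 0, 3, 0)
  clear (3,2): R3 −= (5)R2 → (0, 0, 0, 0, 8)
col 3: no nonzero at/below row 3; advance.
pivot(3,4)=8: scale R3 → (0, 0, 0, 0, 1)
  clear (0,4): R0 −= (8)R3 → (1, 0, 0, 0, 0)
  clear (2,4): R2 −= (7)R3 → (0, 0, 1, 5, 0)

rank = 4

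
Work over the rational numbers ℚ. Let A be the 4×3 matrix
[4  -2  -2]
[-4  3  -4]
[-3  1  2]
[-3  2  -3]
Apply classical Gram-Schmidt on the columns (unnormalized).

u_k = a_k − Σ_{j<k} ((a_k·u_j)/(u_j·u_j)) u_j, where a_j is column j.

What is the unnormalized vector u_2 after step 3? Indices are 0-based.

u_2 = (-80/59, 7/59, -51/59, -65/59)

Step 1: u_0 = a_0 = (4, -4, -3, -3).
Step 2: u_1 = a_1 − (-29/50)·u_0 = (8/25, 17/25, -37/50, 13/50).
Step 3: u_2 = a_2 − (11/50)·u_0 − (-281/59)·u_1 = (-80/59, 7/59, -51/59, -65/59).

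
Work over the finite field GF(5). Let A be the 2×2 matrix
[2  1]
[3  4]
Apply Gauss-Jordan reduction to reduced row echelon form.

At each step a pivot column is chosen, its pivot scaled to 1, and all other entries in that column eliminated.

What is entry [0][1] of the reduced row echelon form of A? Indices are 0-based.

pivot(0,0)=2: scale R0 → (1, 3)
  clear (1,0): R1 −= (3)R0 → (0, 0)
col 1: no nonzero at/below row 1; advance.

M[0][1] = 3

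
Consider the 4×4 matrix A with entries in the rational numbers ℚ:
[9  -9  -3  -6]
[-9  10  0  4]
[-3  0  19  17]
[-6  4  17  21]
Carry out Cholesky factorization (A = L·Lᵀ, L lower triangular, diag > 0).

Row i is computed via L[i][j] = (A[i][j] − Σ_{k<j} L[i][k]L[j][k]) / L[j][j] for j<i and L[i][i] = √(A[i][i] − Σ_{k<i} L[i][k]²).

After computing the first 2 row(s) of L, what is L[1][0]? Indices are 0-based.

L[1][0] = -3

Step 1: L[0][0] = √(9) = 3.
  L[1][0] = (-9) / L[0][0] = -3.
Step 2: L[1][1] = √(1) = 1.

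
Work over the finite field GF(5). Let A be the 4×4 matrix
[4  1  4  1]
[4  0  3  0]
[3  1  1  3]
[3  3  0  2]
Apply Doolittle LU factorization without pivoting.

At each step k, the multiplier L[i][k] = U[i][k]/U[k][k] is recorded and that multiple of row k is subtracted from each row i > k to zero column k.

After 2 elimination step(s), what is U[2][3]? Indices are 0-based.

U[2][3] = 2

k=0: U[0][0]=4
  eliminate (1,0): mult=1, new row 1: (0, 4, 4, 4); set L[1][0]=1
  eliminate (2,0): mult=2, new row 2: (0, 4, 3, 1); set L[2][0]=2
  eliminate (3,0): mult=2, new row 3: (0, 1, 2, 0); set L[3][0]=2
k=1: U[1][1]=4
  eliminate (2,1): mult=1, new row 2: (0, 0, 4, 2); set L[2][1]=1
  eliminate (3,1): mult=4, new row 3: (0, 0, 1, 4); set L[3][1]=4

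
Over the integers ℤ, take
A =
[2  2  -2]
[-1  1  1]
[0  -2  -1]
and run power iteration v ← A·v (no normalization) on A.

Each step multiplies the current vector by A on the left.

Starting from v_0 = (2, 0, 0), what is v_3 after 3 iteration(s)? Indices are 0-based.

v_3 = (-12, -6, 8)

v_0 = (2, 0, 0).
v_1 = A·v_0 = (4, -2, 0).
v_2 = A·v_1 = (4, -6, 4).
v_3 = A·v_2 = (-12, -6, 8).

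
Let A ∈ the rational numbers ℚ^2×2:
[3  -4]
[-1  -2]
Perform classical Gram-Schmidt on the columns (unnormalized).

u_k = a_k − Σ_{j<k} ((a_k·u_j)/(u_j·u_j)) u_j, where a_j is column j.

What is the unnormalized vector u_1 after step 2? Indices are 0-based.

u_1 = (-1, -3)

Step 1: u_0 = a_0 = (3, -1).
Step 2: u_1 = a_1 − (-1)·u_0 = (-1, -3).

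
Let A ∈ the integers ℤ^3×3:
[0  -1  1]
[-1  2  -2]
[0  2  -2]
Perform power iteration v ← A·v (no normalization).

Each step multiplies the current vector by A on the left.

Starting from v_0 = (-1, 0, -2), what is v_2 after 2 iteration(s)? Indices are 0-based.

v_0 = (-1, 0, -2).
v_1 = A·v_0 = (-2, 5, 4).
v_2 = A·v_1 = (-1, 4, 2).

v_2 = (-1, 4, 2)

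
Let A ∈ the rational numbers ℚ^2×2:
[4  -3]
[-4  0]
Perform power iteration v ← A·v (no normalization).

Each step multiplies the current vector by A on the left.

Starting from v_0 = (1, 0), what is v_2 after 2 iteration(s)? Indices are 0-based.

v_2 = (28, -16)

v_0 = (1, 0).
v_1 = A·v_0 = (4, -4).
v_2 = A·v_1 = (28, -16).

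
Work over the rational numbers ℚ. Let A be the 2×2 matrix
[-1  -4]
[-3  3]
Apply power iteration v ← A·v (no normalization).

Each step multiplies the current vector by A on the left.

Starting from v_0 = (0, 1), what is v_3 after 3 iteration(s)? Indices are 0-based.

v_0 = (0, 1).
v_1 = A·v_0 = (-4, 3).
v_2 = A·v_1 = (-8, 21).
v_3 = A·v_2 = (-76, 87).

v_3 = (-76, 87)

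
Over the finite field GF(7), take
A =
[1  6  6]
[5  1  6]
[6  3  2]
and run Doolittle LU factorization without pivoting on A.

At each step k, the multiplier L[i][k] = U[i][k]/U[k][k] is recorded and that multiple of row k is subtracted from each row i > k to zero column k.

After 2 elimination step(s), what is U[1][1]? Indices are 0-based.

Step 1: pivot at (0,0) is 1.
  row1 ← row1 − (5)·row0  ⇒  L[1][0]=5, U row1=(0, 6, 4)
  row2 ← row2 − (6)·row0  ⇒  L[2][0]=6, U row2=(0, 2, 1)
Step 2: pivot at (1,1) is 6.
  row2 ← row2 − (5)·row1  ⇒  L[2][1]=5, U row2=(0, 0, 2)

U[1][1] = 6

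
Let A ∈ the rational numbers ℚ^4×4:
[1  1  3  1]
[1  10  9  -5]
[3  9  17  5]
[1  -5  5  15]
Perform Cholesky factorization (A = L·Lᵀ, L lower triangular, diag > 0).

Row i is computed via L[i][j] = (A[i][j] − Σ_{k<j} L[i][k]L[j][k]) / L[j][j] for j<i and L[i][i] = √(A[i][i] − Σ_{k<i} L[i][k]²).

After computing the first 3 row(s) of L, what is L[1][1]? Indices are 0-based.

Step 1: L[0][0] = √(1) = 1.
  L[1][0] = (1) / L[0][0] = 1.
Step 2: L[1][1] = √(9) = 3.
  L[2][0] = (3) / L[0][0] = 3.
  L[2][1] = (6) / L[1][1] = 2.
Step 3: L[2][2] = √(4) = 2.

L[1][1] = 3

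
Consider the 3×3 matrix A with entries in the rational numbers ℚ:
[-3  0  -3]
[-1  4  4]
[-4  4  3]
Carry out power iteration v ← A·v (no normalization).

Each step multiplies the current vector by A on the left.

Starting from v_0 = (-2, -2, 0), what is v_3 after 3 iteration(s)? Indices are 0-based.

v_0 = (-2, -2, 0).
v_1 = A·v_0 = (6, -6, 0).
v_2 = A·v_1 = (-18, -30, -48).
v_3 = A·v_2 = (198, -294, -192).

v_3 = (198, -294, -192)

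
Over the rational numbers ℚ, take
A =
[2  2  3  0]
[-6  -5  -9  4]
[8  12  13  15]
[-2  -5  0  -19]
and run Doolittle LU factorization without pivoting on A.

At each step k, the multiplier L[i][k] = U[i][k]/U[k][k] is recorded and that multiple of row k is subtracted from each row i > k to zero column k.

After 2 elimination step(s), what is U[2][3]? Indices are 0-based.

U[2][3] = -1

k=0: U[0][0]=2
  eliminate (1,0): mult=-3, new row 1: (0, 1, 0, 4); set L[1][0]=-3
  eliminate (2,0): mult=4, new row 2: (0, 4, 1, 15); set L[2][0]=4
  eliminate (3,0): mult=-1, new row 3: (0, -3, 3, -19); set L[3][0]=-1
k=1: U[1][1]=1
  eliminate (2,1): mult=4, new row 2: (0, 0, 1, -1); set L[2][1]=4
  eliminate (3,1): mult=-3, new row 3: (0, 0, 3, -7); set L[3][1]=-3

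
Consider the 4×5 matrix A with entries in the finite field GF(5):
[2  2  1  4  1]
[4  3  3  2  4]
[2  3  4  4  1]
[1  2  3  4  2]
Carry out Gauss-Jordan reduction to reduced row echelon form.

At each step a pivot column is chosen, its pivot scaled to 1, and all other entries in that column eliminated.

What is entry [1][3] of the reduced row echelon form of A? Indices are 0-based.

M[1][3] = 2

pivot(0,0)=2: scale R0 → (1, 1, 3, 2, 3)
  clear (1,0): R1 −= (4)R0 → (0, 4, 1, 4, 2)
  clear (2,0): R2 −= (2)R0 → (0, 1, 3, 0, 0)
  clear (3,0): R3 −= (1)R0 → (0, 1, 0, 2, 4)
pivot(1,1)=4: scale R1 → (0, 1, 4, 1, 3)
  clear (0,1): R0 −= (1)R1 → (1, 0, 4, 1, 0)
  clear (2,1): R2 −= (1)R1 → (0, 0, 4, 4, 2)
  clear (3,1): R3 −= (1)R1 → (0, 0, 1, 1, 1)
pivot(2,2)=4: scale R2 → (0, 0, 1, 1, 3)
  clear (0,2): R0 −= (4)R2 → (1, 0, 0, 2, 3)
  clear (1,2): R1 −= (4)R2 → (0, 1, 0, 2, 1)
  clear (3,2): R3 −= (1)R2 → (0, 0, 0, 0, 3)
col 3: no nonzero at/below row 3; advance.
pivot(3,4)=3: scale R3 → (0, 0, 0, 0, 1)
  clear (0,4): R0 −= (3)R3 → (1, 0, 0, 2, 0)
  clear (1,4): R1 −= (1)R3 → (0, 1, 0, 2, 0)
  clear (2,4): R2 −= (3)R3 → (0, 0, 1, 1, 0)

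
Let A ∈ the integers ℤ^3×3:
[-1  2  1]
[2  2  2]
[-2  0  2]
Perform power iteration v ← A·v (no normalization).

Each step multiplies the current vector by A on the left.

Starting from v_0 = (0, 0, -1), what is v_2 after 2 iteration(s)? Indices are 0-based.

v_2 = (-5, -10, -2)

v_0 = (0, 0, -1).
v_1 = A·v_0 = (-1, -2, -2).
v_2 = A·v_1 = (-5, -10, -2).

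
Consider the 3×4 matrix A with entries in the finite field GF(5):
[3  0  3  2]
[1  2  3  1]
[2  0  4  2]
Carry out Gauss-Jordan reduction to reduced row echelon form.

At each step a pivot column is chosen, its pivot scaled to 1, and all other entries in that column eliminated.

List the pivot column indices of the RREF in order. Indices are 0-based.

[1] R0 /= 3  ⇒  (1, 0, 1, 4)
     R1 -= 1·R0  ⇒  (0, 2, 2, 2)
     R2 -= 2·R0  ⇒  (0, 0, 2, 4)
[2] R1 /= 2  ⇒  (0, 1, 1, 1)
[3] R2 /= 2  ⇒  (0, 0, 1, 2)
     R0 -= 1·R2  ⇒  (1, 0, 0, 2)
     R1 -= 1·R2  ⇒  (0, 1, 0, 4)

pivot columns: 0, 1, 2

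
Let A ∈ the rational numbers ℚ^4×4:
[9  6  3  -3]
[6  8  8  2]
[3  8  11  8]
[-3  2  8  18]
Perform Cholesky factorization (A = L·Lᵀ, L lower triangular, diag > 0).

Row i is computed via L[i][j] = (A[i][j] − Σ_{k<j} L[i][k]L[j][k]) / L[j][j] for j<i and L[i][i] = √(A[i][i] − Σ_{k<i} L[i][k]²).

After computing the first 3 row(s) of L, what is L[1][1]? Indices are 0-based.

L[1][1] = 2

Step 1: L[0][0] = √(9) = 3.
  L[1][0] = (6) / L[0][0] = 2.
Step 2: L[1][1] = √(4) = 2.
  L[2][0] = (3) / L[0][0] = 1.
  L[2][1] = (6) / L[1][1] = 3.
Step 3: L[2][2] = √(1) = 1.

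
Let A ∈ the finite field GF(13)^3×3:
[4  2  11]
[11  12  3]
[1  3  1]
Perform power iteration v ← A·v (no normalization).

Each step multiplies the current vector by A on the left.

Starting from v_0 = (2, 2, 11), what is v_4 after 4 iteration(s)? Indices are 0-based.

v_0 = (2, 2, 11).
v_1 = A·v_0 = (3, 1, 6).
v_2 = A·v_1 = (2, 11, 12).
v_3 = A·v_2 = (6, 8, 8).
v_4 = A·v_3 = (11, 4, 12).

v_4 = (11, 4, 12)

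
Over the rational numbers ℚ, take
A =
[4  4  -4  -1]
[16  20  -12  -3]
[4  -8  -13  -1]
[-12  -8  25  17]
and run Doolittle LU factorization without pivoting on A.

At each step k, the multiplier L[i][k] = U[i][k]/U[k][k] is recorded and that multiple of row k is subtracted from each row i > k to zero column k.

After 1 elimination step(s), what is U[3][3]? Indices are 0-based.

U[3][3] = 14

Step 1: pivot at (0,0) is 4.
  row1 ← row1 − (4)·row0  ⇒  L[1][0]=4, U row1=(0, 4, 4, 1)
  row2 ← row2 − (1)·row0  ⇒  L[2][0]=1, U row2=(0, -12, -9, 0)
  row3 ← row3 − (-3)·row0  ⇒  L[3][0]=-3, U row3=(0, 4, 13, 14)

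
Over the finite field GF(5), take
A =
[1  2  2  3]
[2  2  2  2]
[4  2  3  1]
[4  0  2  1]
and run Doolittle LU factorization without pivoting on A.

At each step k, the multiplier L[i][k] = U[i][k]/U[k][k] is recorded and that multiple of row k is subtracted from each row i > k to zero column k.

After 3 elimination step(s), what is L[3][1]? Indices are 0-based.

k=0: U[0][0]=1
  eliminate (1,0): mult=2, new row 1: (0, 3, 3, 1); set L[1][0]=2
  eliminate (2,0): mult=4, new row 2: (0, 4, 0, 4); set L[2][0]=4
  eliminate (3,0): mult=4, new row 3: (0, 2, 4, 4); set L[3][0]=4
k=1: U[1][1]=3
  eliminate (2,1): mult=3, new row 2: (0, 0, 1, 1); set L[2][1]=3
  eliminate (3,1): mult=4, new row 3: (0, 0, 2, 0); set L[3][1]=4
k=2: U[2][2]=1
  eliminate (3,2): mult=2, new row 3: (0, 0, 0, 3); set L[3][2]=2

L[3][1] = 4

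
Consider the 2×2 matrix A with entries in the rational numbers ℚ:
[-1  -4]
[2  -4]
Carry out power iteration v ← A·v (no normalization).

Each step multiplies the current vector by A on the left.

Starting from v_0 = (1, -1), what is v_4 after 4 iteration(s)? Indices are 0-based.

v_0 = (1, -1).
v_1 = A·v_0 = (3, 6).
v_2 = A·v_1 = (-27, -18).
v_3 = A·v_2 = (99, 18).
v_4 = A·v_3 = (-171, 126).

v_4 = (-171, 126)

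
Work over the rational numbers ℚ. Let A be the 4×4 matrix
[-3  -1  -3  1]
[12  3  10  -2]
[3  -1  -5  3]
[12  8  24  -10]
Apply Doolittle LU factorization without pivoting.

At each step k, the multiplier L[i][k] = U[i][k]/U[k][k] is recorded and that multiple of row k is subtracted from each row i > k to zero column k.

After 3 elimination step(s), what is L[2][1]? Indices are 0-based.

[col 0] pivot -3
  R1 -= -4*R0 → (0, -1, -2, 2)  (L[1][0] := -4)
  R2 -= -1*R0 → (0, -2, -8, 4)  (L[2][0] := -1)
  R3 -= -4*R0 → (0, 4, 12, -6)  (L[3][0] := -4)
[col 1] pivot -1
  R2 -= 2*R1 → (0, 0, -4, 0)  (L[2][1] := 2)
  R3 -= -4*R1 → (0, 0, 4, 2)  (L[3][1] := -4)
[col 2] pivot -4
  R3 -= -1*R2 → (0, 0, 0, 2)  (L[3][2] := -1)

L[2][1] = 2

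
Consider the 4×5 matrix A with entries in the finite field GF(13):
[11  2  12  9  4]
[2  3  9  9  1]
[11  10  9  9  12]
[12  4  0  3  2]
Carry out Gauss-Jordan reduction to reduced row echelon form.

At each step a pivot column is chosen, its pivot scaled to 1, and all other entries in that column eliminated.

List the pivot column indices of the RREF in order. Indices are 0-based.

pivot(0,0)=11: scale R0 → (1, 12, 7, 2, 11)
  clear (1,0): R1 −= (2)R0 → (0, 5, 8, 5, 5)
  clear (2,0): R2 −= (11)R0 → (0, 8, 10, 0, 8)
  clear (3,0): R3 −= (12)R0 → (0, 3, 7, 5, 0)
pivot(1,1)=5: scale R1 → (0, 1, 12, 1, 1)
  clear (0,1): R0 −= (12)R1 → (1, 0, 6, 3, 12)
  clear (2,1): R2 −= (8)R1 → (0, 0, 5, 5, 0)
  clear (3,1): R3 −= (3)R1 → (0, 0, 10, 2, 10)
pivot(2,2)=5: scale R2 → (0, 0, 1, 1, 0)
  clear (0,2): R0 −= (6)R2 → (1, 0, 0, 10, 12)
  clear (1,2): R1 −= (12)R2 → (0, 1, 0, 2, 1)
  clear (3,2): R3 −= (10)R2 → (0, 0, 0, 5, 10)
pivot(3,3)=5: scale R3 → (0, 0, 0, 1, 2)
  clear (0,3): R0 −= (10)R3 → (1, 0, 0, 0, 5)
  clear (1,3): R1 −= (2)R3 → (0, 1, 0, 0, 10)
  clear (2,3): R2 −= (1)R3 → (0, 0, 1, 0, 11)

pivot columns: 0, 1, 2, 3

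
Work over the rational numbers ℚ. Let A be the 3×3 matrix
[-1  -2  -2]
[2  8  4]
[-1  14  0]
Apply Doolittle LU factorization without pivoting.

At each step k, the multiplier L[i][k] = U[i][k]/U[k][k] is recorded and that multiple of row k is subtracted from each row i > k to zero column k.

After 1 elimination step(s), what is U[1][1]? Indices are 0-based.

Step 1: pivot at (0,0) is -1.
  row1 ← row1 − (-2)·row0  ⇒  L[1][0]=-2, U row1=(0, 4, 0)
  row2 ← row2 − (1)·row0  ⇒  L[2][0]=1, U row2=(0, 16, 2)

U[1][1] = 4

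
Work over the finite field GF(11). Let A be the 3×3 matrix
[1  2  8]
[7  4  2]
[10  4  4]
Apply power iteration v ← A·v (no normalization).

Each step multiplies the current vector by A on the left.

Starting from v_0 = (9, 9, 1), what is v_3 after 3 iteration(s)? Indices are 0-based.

v_3 = (10, 9, 8)

v_0 = (9, 9, 1).
v_1 = A·v_0 = (2, 2, 9).
v_2 = A·v_1 = (1, 7, 9).
v_3 = A·v_2 = (10, 9, 8).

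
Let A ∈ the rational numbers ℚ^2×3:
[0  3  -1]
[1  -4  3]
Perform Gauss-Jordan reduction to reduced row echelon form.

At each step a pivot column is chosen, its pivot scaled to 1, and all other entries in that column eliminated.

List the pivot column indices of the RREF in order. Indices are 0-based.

pivot(0,0): swap R0↔R1
pivot(0,0)=1: scale R0 → (1, -4, 3)
pivot(1,1)=3: scale R1 → (0, 1, -1/3)
  clear (0,1): R0 −= (-4)R1 → (1, 0, 5/3)

pivot columns: 0, 1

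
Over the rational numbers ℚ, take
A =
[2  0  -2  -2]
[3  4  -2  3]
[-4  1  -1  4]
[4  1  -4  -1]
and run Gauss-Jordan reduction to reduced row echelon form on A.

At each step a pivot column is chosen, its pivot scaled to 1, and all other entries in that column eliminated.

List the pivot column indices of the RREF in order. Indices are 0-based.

[1] R0 /= 2  ⇒  (1, 0, -1, -1)
     R1 -= 3·R0  ⇒  (0, 4, 1, 6)
     R2 -= -4·R0  ⇒  (0, 1, -5, 0)
     R3 -= 4·R0  ⇒  (0, 1, 0, 3)
[2] R1 /= 4  ⇒  (0, 1, 1/4, 3/2)
     R2 -= 1·R1  ⇒  (0, 0, -21/4, -3/2)
     R3 -= 1·R1  ⇒  (0, 0, -1/4, 3/2)
[3] R2 /= -21/4  ⇒  (0, 0, 1, 2/7)
     R0 -= -1·R2  ⇒  (1, 0, 0, -5/7)
     R1 -= 1/4·R2  ⇒  (0, 1, 0, 10/7)
     R3 -= -1/4·R2  ⇒  (0, 0, 0, 11/7)
[4] R3 /= 11/7  ⇒  (0, 0, 0, 1)
     R0 -= -5/7·R3  ⇒  (1, 0, 0, 0)
     R1 -= 10/7·R3  ⇒  (0, 1, 0, 0)
     R2 -= 2/7·R3  ⇒  (0, 0, 1, 0)

pivot columns: 0, 1, 2, 3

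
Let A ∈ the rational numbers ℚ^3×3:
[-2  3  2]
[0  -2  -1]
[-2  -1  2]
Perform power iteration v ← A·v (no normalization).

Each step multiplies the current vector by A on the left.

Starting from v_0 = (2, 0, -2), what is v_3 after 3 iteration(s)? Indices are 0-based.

v_3 = (-4, -6, -20)

v_0 = (2, 0, -2).
v_1 = A·v_0 = (-8, 2, -8).
v_2 = A·v_1 = (6, 4, -2).
v_3 = A·v_2 = (-4, -6, -20).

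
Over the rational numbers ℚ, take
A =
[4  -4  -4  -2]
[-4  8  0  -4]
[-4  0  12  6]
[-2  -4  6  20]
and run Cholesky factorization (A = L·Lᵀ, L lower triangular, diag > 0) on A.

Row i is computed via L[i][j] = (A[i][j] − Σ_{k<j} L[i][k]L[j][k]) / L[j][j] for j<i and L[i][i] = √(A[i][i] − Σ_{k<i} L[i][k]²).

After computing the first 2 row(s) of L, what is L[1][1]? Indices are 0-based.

Step 1: L[0][0] = √(4) = 2.
  L[1][0] = (-4) / L[0][0] = -2.
Step 2: L[1][1] = √(4) = 2.

L[1][1] = 2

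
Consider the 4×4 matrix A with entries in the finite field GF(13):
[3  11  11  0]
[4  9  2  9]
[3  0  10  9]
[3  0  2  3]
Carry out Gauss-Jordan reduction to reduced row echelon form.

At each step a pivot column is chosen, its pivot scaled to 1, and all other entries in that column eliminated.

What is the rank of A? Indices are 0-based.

[1] R0 /= 3  ⇒  (1, 8, 8, 0)
     R1 -= 4·R0  ⇒  (0, 3, 9, 9)
     R2 -= 3·R0  ⇒  (0, 2, 12, 9)
     R3 -= 3·R0  ⇒  (0, 2, 4, 3)
[2] R1 /= 3  ⇒  (0, 1, 3, 3)
     R0 -= 8·R1  ⇒  (1, 0, 10, 2)
     R2 -= 2·R1  ⇒  (0, 0, 6, 3)
     R3 -= 2·R1  ⇒  (0, 0, 11, 10)
[3] R2 /= 6  ⇒  (0, 0, 1, 7)
     R0 -= 10·R2  ⇒  (1, 0, 0, 10)
     R1 -= 3·R2  ⇒  (0, 1, 0, 8)
     R3 -= 11·R2  ⇒  (0, 0, 0, 11)
[4] R3 /= 11  ⇒  (0, 0, 0, 1)
     R0 -= 10·R3  ⇒  (1, 0, 0, 0)
     R1 -= 8·R3  ⇒  (0, 1, 0, 0)
     R2 -= 7·R3  ⇒  (0, 0, 1, 0)

rank = 4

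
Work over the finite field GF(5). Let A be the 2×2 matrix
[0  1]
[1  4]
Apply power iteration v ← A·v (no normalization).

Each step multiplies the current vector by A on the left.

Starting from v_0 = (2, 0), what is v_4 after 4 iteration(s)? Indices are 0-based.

v_4 = (4, 4)

v_0 = (2, 0).
v_1 = A·v_0 = (0, 2).
v_2 = A·v_1 = (2, 3).
v_3 = A·v_2 = (3, 4).
v_4 = A·v_3 = (4, 4).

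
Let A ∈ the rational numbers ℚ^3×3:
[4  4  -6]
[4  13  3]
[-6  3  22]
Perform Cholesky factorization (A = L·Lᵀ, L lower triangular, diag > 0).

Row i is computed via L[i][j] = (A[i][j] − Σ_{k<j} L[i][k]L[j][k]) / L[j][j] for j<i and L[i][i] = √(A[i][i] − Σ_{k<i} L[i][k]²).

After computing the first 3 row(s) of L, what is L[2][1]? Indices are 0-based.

L[2][1] = 3

Step 1: L[0][0] = √(4) = 2.
  L[1][0] = (4) / L[0][0] = 2.
Step 2: L[1][1] = √(9) = 3.
  L[2][0] = (-6) / L[0][0] = -3.
  L[2][1] = (9) / L[1][1] = 3.
Step 3: L[2][2] = √(4) = 2.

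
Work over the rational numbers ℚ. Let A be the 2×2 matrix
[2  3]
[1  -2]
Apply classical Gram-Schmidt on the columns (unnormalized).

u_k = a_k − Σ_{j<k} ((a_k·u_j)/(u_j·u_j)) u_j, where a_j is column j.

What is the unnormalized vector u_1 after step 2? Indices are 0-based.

Step 1: u_0 = a_0 = (2, 1).
Step 2: u_1 = a_1 − (4/5)·u_0 = (7/5, -14/5).

u_1 = (7/5, -14/5)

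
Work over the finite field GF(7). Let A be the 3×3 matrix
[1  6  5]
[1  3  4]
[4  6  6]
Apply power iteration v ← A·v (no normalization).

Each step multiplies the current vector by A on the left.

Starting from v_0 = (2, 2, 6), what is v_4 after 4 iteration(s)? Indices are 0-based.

v_4 = (0, 5, 0)

v_0 = (2, 2, 6).
v_1 = A·v_0 = (2, 4, 0).
v_2 = A·v_1 = (5, 0, 4).
v_3 = A·v_2 = (4, 0, 2).
v_4 = A·v_3 = (0, 5, 0).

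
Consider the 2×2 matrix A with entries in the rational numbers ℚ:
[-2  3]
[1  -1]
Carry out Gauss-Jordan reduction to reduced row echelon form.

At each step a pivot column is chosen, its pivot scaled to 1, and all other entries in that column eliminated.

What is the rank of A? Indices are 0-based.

rank = 2

step 1: normalize row 0 (÷-2) = (1, -3/2)
  row 1: subtract 1×row0 = (0, 1/2)
step 2: normalize row 1 (÷1/2) = (0, 1)
  row 0: subtract -3/2×row1 = (1, 0)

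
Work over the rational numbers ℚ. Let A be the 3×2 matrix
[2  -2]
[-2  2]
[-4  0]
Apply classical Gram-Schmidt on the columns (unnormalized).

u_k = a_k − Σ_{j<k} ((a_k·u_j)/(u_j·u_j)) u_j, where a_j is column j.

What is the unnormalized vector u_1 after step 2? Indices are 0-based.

u_1 = (-4/3, 4/3, -4/3)

Step 1: u_0 = a_0 = (2, -2, -4).
Step 2: u_1 = a_1 − (-1/3)·u_0 = (-4/3, 4/3, -4/3).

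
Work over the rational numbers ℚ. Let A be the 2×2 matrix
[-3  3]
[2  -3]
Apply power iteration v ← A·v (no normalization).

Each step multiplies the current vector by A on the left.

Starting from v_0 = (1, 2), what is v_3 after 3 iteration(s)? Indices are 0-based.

v_3 = (117, -96)

v_0 = (1, 2).
v_1 = A·v_0 = (3, -4).
v_2 = A·v_1 = (-21, 18).
v_3 = A·v_2 = (117, -96).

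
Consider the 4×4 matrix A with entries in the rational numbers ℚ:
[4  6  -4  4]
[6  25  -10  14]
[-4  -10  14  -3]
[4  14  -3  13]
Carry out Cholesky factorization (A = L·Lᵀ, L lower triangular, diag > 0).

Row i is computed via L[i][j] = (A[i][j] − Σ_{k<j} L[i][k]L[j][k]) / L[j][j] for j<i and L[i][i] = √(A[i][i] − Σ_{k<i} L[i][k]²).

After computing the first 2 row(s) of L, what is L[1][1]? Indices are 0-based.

Step 1: L[0][0] = √(4) = 2.
  L[1][0] = (6) / L[0][0] = 3.
Step 2: L[1][1] = √(16) = 4.

L[1][1] = 4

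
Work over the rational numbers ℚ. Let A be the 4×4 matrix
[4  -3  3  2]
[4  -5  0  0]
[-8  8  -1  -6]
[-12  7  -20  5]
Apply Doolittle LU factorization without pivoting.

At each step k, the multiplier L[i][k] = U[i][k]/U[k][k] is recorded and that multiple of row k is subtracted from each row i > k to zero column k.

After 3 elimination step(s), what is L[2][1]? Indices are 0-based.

k=0: U[0][0]=4
  eliminate (1,0): mult=1, new row 1: (0, -2, -3, -2); set L[1][0]=1
  eliminate (2,0): mult=-2, new row 2: (0, 2, 5, -2); set L[2][0]=-2
  eliminate (3,0): mult=-3, new row 3: (0, -2, -11, 11); set L[3][0]=-3
k=1: U[1][1]=-2
  eliminate (2,1): mult=-1, new row 2: (0, 0, 2, -4); set L[2][1]=-1
  eliminate (3,1): mult=1, new row 3: (0, 0, -8, 13); set L[3][1]=1
k=2: U[2][2]=2
  eliminate (3,2): mult=-4, new row 3: (0, 0, 0, -3); set L[3][2]=-4

L[2][1] = -1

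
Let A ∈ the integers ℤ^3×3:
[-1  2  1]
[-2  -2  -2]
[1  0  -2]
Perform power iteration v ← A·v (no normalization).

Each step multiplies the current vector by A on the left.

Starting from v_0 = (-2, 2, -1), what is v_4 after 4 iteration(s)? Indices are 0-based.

v_0 = (-2, 2, -1).
v_1 = A·v_0 = (5, 2, 0).
v_2 = A·v_1 = (-1, -14, 5).
v_3 = A·v_2 = (-22, 20, -11).
v_4 = A·v_3 = (51, 26, 0).

v_4 = (51, 26, 0)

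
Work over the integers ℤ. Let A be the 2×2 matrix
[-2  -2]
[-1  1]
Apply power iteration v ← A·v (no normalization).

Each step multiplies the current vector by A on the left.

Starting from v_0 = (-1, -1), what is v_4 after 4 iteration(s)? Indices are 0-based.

v_0 = (-1, -1).
v_1 = A·v_0 = (4, 0).
v_2 = A·v_1 = (-8, -4).
v_3 = A·v_2 = (24, 4).
v_4 = A·v_3 = (-56, -20).

v_4 = (-56, -20)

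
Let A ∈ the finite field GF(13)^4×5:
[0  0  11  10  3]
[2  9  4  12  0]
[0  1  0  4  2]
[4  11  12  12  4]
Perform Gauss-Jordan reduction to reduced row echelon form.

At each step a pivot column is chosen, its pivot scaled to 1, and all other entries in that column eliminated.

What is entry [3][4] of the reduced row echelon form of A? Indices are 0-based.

M[3][4] = 5

pivot(0,0): swap R0↔R1
pivot(0,0)=2: scale R0 → (1, 11, 2, 6, 0)
  clear (3,0): R3 −= (4)R0 → (0, 6, 4, 1, 4)
pivot(1,1): swap R1↔R2
pivot(1,1)=1: scale R1 → (0, 1, 0, 4, 2)
  clear (0,1): R0 −= (11)R1 → (1, 0, 2, 1, 4)
  clear (3,1): R3 −= (6)R1 → (0, 0, 4, 3, 5)
pivot(2,2)=11: scale R2 → (0, 0, 1, 8, 5)
  clear (0,2): R0 −= (2)R2 → (1, 0, 0, 11, 7)
  clear (3,2): R3 −= (4)R2 → (0, 0, 0, 10, 11)
pivot(3,3)=10: scale R3 → (0, 0, 0, 1, 5)
  clear (0,3): R0 −= (11)R3 → (1, 0, 0, 0, 4)
  clear (1,3): R1 −= (4)R3 → (0, 1, 0, 0, 8)
  clear (2,3): R2 −= (8)R3 → (0, 0, 1, 0, 4)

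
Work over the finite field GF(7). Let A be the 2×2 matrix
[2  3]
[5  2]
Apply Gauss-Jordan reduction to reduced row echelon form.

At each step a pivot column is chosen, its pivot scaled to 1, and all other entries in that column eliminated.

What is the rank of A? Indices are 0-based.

step 1: normalize row 0 (÷2) = (1, 5)
  row 1: subtract 5×row0 = (0, 5)
step 2: normalize row 1 (÷5) = (0, 1)
  row 0: subtract 5×row1 = (1, 0)

rank = 2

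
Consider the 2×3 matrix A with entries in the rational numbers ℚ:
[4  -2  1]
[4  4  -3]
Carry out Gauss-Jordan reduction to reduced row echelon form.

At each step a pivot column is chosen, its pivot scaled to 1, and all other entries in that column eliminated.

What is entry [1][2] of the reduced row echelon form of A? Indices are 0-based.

pivot(0,0)=4: scale R0 → (1, -1/2, 1/4)
  clear (1,0): R1 −= (4)R0 → (0, 6, -4)
pivot(1,1)=6: scale R1 → (0, 1, -2/3)
  clear (0,1): R0 −= (-1/2)R1 → (1, 0, -1/12)

M[1][2] = -2/3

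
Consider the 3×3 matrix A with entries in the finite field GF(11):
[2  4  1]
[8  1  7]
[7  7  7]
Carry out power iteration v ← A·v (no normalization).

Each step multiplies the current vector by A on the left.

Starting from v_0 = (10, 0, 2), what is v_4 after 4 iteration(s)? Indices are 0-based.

v_0 = (10, 0, 2).
v_1 = A·v_0 = (0, 6, 7).
v_2 = A·v_1 = (9, 0, 3).
v_3 = A·v_2 = (10, 5, 7).
v_4 = A·v_3 = (3, 2, 0).

v_4 = (3, 2, 0)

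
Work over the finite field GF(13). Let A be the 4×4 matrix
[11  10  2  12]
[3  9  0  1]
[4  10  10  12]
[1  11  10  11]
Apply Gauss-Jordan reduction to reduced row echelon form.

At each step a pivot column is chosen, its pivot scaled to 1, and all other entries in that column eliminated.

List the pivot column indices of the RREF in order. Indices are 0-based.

pivot columns: 0, 1, 2, 3

pivot(0,0)=11: scale R0 → (1, 8, 12, 7)
  clear (1,0): R1 −= (3)R0 → (0, 11, 3, 6)
  clear (2,0): R2 −= (4)R0 → (0, 4, 1, 10)
  clear (3,0): R3 −= (1)R0 → (0, 3, 11, 4)
pivot(1,1)=11: scale R1 → (0, 1, 5, 10)
  clear (0,1): R0 −= (8)R1 → (1, 0, 11, 5)
  clear (2,1): R2 −= (4)R1 → (0, 0, 7, 9)
  clear (3,1): R3 −= (3)R1 → (0, 0, 9, 0)
pivot(2,2)=7: scale R2 → (0, 0, 1, 5)
  clear (0,2): R0 −= (11)R2 → (1, 0, 0, 2)
  clear (1,2): R1 −= (5)R2 → (0, 1, 0, 11)
  clear (3,2): R3 −= (9)R2 → (0, 0, 0, 7)
pivot(3,3)=7: scale R3 → (0, 0, 0, 1)
  clear (0,3): R0 −= (2)R3 → (1, 0, 0, 0)
  clear (1,3): R1 −= (11)R3 → (0, 1, 0, 0)
  clear (2,3): R2 −= (5)R3 → (0, 0, 1, 0)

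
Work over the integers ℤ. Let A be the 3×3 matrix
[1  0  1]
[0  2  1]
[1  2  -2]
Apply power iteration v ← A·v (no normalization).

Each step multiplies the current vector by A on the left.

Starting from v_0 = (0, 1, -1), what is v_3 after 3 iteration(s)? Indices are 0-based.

v_3 = (-4, 5, 29)

v_0 = (0, 1, -1).
v_1 = A·v_0 = (-1, 1, 4).
v_2 = A·v_1 = (3, 6, -7).
v_3 = A·v_2 = (-4, 5, 29).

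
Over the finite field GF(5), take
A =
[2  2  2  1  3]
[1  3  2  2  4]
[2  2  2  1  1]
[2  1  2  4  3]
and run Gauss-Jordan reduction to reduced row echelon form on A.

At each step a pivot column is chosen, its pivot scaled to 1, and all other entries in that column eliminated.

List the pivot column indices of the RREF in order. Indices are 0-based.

pivot columns: 0, 1, 2, 4

[1] R0 /= 2  ⇒  (1, 1, 1, 3, 4)
     R1 -= 1·R0  ⇒  (0, 2, 1, 4, 0)
     R2 -= 2·R0  ⇒  (0, 0, 0, 0, 3)
     R3 -= 2·R0  ⇒  (0, 4, 0, 3, 0)
[2] R1 /= 2  ⇒  (0, 1, 3, 2, 0)
     R0 -= 1·R1  ⇒  (1, 0, 3, 1, 4)
     R3 -= 4·R1  ⇒  (0, 0, 3, 0, 0)
[3] R2 <-> R3
[3] R2 /= 3  ⇒  (0, 0, 1, 0, 0)
     R0 -= 3·R2  ⇒  (1, 0, 0, 1, 4)
     R1 -= 3·R2  ⇒  (0, 1, 0, 2, 0)
column 3 empty below row 3
[4] R3 /= 3  ⇒  (0, 0, 0, 0, 1)
     R0 -= 4·R3  ⇒  (1, 0, 0, 1, 0)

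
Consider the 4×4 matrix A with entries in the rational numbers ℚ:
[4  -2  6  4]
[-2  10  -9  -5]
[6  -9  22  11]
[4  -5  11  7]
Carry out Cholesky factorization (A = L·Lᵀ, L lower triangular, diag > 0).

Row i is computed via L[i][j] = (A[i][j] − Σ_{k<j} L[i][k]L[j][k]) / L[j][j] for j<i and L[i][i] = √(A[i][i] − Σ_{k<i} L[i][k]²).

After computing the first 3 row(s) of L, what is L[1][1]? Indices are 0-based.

Step 1: L[0][0] = √(4) = 2.
  L[1][0] = (-2) / L[0][0] = -1.
Step 2: L[1][1] = √(9) = 3.
  L[2][0] = (6) / L[0][0] = 3.
  L[2][1] = (-6) / L[1][1] = -2.
Step 3: L[2][2] = √(9) = 3.

L[1][1] = 3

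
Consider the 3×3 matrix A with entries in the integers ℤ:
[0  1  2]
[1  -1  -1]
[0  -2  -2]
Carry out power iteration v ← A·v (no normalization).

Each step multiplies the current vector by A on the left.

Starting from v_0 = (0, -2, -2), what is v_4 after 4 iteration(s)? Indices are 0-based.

v_0 = (0, -2, -2).
v_1 = A·v_0 = (-6, 4, 8).
v_2 = A·v_1 = (20, -18, -24).
v_3 = A·v_2 = (-66, 62, 84).
v_4 = A·v_3 = (230, -212, -292).

v_4 = (230, -212, -292)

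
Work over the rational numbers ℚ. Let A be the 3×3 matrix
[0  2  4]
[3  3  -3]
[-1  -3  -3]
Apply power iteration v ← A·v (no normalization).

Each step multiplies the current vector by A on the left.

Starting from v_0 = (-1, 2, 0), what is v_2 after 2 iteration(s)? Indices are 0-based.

v_2 = (-14, 36, 2)

v_0 = (-1, 2, 0).
v_1 = A·v_0 = (4, 3, -5).
v_2 = A·v_1 = (-14, 36, 2).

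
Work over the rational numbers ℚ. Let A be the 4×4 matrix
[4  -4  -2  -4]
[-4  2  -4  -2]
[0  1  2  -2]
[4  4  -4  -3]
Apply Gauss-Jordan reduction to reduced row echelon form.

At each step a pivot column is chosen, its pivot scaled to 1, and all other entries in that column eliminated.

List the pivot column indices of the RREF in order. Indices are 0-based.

pivot(0,0)=4: scale R0 → (1, -1, -1/2, -1)
  clear (1,0): R1 −= (-4)R0 → (0, -2, -6, -6)
  clear (3,0): R3 −= (4)R0 → (0, 8, -2, 1)
pivot(1,1)=-2: scale R1 → (0, 1, 3, 3)
  clear (0,1): R0 −= (-1)R1 → (1, 0, 5/2, 2)
  clear (2,1): R2 −= (1)R1 → (0, 0, -1, -5)
  clear (3,1): R3 −= (8)R1 → (0, 0, -26, -23)
pivot(2,2)=-1: scale R2 → (0, 0, 1, 5)
  clear (0,2): R0 −= (5/2)R2 → (1, 0, 0, -21/2)
  clear (1,2): R1 −= (3)R2 → (0, 1, 0, -12)
  clear (3,2): R3 −= (-26)R2 → (0, 0, 0, 107)
pivot(3,3)=107: scale R3 → (0, 0, 0, 1)
  clear (0,3): R0 −= (-21/2)R3 → (1, 0, 0, 0)
  clear (1,3): R1 −= (-12)R3 → (0, 1, 0, 0)
  clear (2,3): R2 −= (5)R3 → (0, 0, 1, 0)

pivot columns: 0, 1, 2, 3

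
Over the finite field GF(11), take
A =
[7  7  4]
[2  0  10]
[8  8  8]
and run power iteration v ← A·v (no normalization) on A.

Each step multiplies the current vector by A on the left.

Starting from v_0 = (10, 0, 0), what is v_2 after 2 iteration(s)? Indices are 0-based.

v_0 = (10, 0, 0).
v_1 = A·v_0 = (4, 9, 3).
v_2 = A·v_1 = (4, 5, 7).

v_2 = (4, 5, 7)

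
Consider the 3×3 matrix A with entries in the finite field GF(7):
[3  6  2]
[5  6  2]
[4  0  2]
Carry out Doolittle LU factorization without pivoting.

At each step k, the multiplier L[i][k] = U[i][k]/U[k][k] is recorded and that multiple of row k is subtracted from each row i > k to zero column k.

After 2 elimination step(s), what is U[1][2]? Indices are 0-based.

[col 0] pivot 3
  R1 -= 4*R0 → (0, 3, 1)  (L[1][0] := 4)
  R2 -= 6*R0 → (0, 6, 4)  (L[2][0] := 6)
[col 1] pivot 3
  R2 -= 2*R1 → (0, 0, 2)  (L[2][1] := 2)

U[1][2] = 1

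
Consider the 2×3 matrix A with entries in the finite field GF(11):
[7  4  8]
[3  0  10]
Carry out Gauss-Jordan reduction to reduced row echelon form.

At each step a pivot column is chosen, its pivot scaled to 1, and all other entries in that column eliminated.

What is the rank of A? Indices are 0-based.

[1] R0 /= 7  ⇒  (1, 10, 9)
     R1 -= 3·R0  ⇒  (0, 3, 5)
[2] R1 /= 3  ⇒  (0, 1, 9)
     R0 -= 10·R1  ⇒  (1, 0, 7)

rank = 2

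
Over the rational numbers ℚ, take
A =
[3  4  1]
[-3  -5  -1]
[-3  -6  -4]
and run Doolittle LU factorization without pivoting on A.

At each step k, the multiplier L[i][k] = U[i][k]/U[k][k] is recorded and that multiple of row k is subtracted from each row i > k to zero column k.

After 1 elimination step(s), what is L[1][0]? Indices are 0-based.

k=0: U[0][0]=3
  eliminate (1,0): mult=-1, new row 1: (0, -1, 0); set L[1][0]=-1
  eliminate (2,0): mult=-1, new row 2: (0, -2, -3); set L[2][0]=-1

L[1][0] = -1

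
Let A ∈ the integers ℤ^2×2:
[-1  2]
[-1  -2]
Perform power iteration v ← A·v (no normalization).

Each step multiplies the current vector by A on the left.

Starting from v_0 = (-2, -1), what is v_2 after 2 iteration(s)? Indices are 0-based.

v_2 = (8, -8)

v_0 = (-2, -1).
v_1 = A·v_0 = (0, 4).
v_2 = A·v_1 = (8, -8).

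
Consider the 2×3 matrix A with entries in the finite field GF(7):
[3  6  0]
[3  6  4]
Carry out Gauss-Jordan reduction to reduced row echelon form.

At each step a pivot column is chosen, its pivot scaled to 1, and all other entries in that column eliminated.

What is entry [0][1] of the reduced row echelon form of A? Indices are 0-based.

step 1: normalize row 0 (÷3) = (1, 2, 0)
  row 1: subtract 3×row0 = (0, 0, 4)
skip col 1 (zero from row 1)
step 2: normalize row 1 (÷4) = (0, 0, 1)

M[0][1] = 2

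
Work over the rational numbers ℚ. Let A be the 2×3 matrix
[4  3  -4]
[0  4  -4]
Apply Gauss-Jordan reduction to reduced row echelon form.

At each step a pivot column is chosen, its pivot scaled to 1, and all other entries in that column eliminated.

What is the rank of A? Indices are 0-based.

rank = 2

pivot(0,0)=4: scale R0 → (1, 3/4, -1)
pivot(1,1)=4: scale R1 → (0, 1, -1)
  clear (0,1): R0 −= (3/4)R1 → (1, 0, -1/4)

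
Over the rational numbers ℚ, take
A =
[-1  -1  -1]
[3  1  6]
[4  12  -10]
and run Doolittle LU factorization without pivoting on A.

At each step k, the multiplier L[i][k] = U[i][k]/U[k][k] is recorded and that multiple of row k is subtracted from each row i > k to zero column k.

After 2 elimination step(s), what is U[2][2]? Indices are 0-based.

Step 1: pivot at (0,0) is -1.
  row1 ← row1 − (-3)·row0  ⇒  L[1][0]=-3, U row1=(0, -2, 3)
  row2 ← row2 − (-4)·row0  ⇒  L[2][0]=-4, U row2=(0, 8, -14)
Step 2: pivot at (1,1) is -2.
  row2 ← row2 − (-4)·row1  ⇒  L[2][1]=-4, U row2=(0, 0, -2)

U[2][2] = -2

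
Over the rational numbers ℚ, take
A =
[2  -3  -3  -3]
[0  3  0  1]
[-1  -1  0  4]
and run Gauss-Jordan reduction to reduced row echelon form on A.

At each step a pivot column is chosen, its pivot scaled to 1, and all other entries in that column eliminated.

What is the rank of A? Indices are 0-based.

step 1: normalize row 0 (÷2) = (1, -3/2, -3/2, -3/2)
  row 2: subtract -1×row0 = (0, -5/2, -3/2, 5/2)
step 2: normalize row 1 (÷3) = (0, 1, 0, 1/3)
  row 0: subtract -3/2×row1 = (1, 0, -3/2, -1)
  row 2: subtract -5/2×row1 = (0, 0, -3/2, 10/3)
step 3: normalize row 2 (÷-3/2) = (0, 0, 1, -20/9)
  row 0: subtract -3/2×row2 = (1, 0, 0, -13/3)

rank = 3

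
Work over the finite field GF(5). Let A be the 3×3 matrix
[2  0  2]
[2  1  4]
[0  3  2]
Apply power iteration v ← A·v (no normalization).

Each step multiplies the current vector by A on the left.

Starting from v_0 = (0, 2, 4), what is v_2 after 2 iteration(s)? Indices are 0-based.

v_2 = (4, 0, 2)

v_0 = (0, 2, 4).
v_1 = A·v_0 = (3, 3, 4).
v_2 = A·v_1 = (4, 0, 2).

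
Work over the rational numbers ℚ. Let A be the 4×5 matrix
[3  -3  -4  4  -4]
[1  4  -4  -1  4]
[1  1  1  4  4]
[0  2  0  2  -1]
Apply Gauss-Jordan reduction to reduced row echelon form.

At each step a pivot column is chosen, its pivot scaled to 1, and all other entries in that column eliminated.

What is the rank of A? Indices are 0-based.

pivot(0,0)=3: scale R0 → (1, -1, -4/3, 4/3, -4/3)
  clear (1,0): R1 −= (1)R0 → (0, 5, -8/3, -7/3, 16/3)
  clear (2,0): R2 −= (1)R0 → (0, 2, 7/3, 8/3, 16/3)
pivot(1,1)=5: scale R1 → (0, 1, -8/15, -7/15, 16/15)
  clear (0,1): R0 −= (-1)R1 → (1, 0, -28/15, 13/15, -4/15)
  clear (2,1): R2 −= (2)R1 → (0, 0, 17/5, 18/5, 16/5)
  clear (3,1): R3 −= (2)R1 → (0, 0, 16/15, 44/15, -47/15)
pivot(2,2)=17/5: scale R2 → (0, 0, 1, 18/17, 16/17)
  clear (0,2): R0 −= (-28/15)R2 → (1, 0, 0, 145/51, 76/51)
  clear (1,2): R1 −= (-8/15)R2 → (0, 1, 0, 5/51, 80/51)
  clear (3,2): R3 −= (16/15)R2 → (0, 0, 0, 92/51, -211/51)
pivot(3,3)=92/51: scale R3 → (0, 0, 0, 1, -211/92)
  clear (0,3): R0 −= (145/51)R3 → (1, 0, 0, 0, 737/92)
  clear (1,3): R1 −= (5/51)R3 → (0, 1, 0, 0, 165/92)
  clear (2,3): R2 −= (18/17)R3 → (0, 0, 1, 0, 155/46)

rank = 4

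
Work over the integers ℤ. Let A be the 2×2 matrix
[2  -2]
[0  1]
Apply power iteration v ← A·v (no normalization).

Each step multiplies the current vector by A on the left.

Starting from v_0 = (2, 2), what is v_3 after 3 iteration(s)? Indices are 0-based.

v_0 = (2, 2).
v_1 = A·v_0 = (0, 2).
v_2 = A·v_1 = (-4, 2).
v_3 = A·v_2 = (-12, 2).

v_3 = (-12, 2)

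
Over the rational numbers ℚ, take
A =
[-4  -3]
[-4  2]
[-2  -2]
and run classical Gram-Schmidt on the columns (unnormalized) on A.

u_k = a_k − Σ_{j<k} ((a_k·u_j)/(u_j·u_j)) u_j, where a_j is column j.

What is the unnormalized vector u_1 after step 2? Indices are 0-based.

u_1 = (-19/9, 26/9, -14/9)

Step 1: u_0 = a_0 = (-4, -4, -2).
Step 2: u_1 = a_1 − (2/9)·u_0 = (-19/9, 26/9, -14/9).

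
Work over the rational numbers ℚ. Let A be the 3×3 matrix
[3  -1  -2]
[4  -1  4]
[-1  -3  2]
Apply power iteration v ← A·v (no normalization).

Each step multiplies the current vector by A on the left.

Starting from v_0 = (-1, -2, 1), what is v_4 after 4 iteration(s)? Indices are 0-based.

v_4 = (-325, -506, 359)

v_0 = (-1, -2, 1).
v_1 = A·v_0 = (-3, 2, 9).
v_2 = A·v_1 = (-29, 22, 15).
v_3 = A·v_2 = (-139, -78, -7).
v_4 = A·v_3 = (-325, -506, 359).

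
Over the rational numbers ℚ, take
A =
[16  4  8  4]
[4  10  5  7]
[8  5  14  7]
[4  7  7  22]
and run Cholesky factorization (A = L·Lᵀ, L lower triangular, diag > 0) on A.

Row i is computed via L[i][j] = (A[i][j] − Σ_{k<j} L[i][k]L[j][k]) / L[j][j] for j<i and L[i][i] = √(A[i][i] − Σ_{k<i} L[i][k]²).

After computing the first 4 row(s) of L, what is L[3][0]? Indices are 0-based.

Step 1: L[0][0] = √(16) = 4.
  L[1][0] = (4) / L[0][0] = 1.
Step 2: L[1][1] = √(9) = 3.
  L[2][0] = (8) / L[0][0] = 2.
  L[2][1] = (3) / L[1][1] = 1.
Step 3: L[2][2] = √(9) = 3.
  L[3][0] = (4) / L[0][0] = 1.
  L[3][1] = (6) / L[1][1] = 2.
  L[3][2] = (3) / L[2][2] = 1.
Step 4: L[3][3] = √(16) = 4.

L[3][0] = 1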